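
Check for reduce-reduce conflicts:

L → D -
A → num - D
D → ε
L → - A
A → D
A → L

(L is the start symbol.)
No reduce-reduce conflicts

Augment with L' → L and build the canonical LR(0) collection (I0 = CLOSURE({[L' → . L]}), then GOTO on every symbol after a dot until no new states appear). It has 11 states:
  I0: { [D → .], [L → . - A], [L → . D -], [L' → . L] }  — shift, reduce
  I1: { [A → . D], [A → . L], [A → . num - D], [D → .], [L → - . A], [L → . - A], [L → . D -] }  — shift, reduce
  I2: { [L → D . -] }  — shift
  I3: { [L' → L .] }  — accept
  I4: { [L → D - .] }  — reduce
  I5: { [L → - A .] }  — reduce
  I6: { [A → D .], [L → D . -] }  — shift, reduce
  I7: { [A → L .] }  — reduce
  I8: { [A → num . - D] }  — shift
  I9: { [A → num - . D], [D → .] }  — reduce
  I10: { [A → num - D .] }  — reduce

No state contains more than one complete item.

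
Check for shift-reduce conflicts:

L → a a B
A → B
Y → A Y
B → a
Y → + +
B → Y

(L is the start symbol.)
A shift-reduce conflict occurs when an LR(0) state has both:
  - a complete (reduce) item [A → α .] (dot at the end), and
  - a shift item [B → β . c γ] (dot before a terminal).

Augment with L' → L and build the canonical LR(0) collection (I0 = CLOSURE({[L' → . L]}), then GOTO on every symbol after a dot until no new states appear). It has 12 states:
  I0: { [L → . a a B], [L' → . L] }  — shift
  I1: { [L' → L .] }  — accept
  I2: { [L → a . a B] }  — shift
  I3: { [A → . B], [B → . Y], [B → . a], [L → a a . B], [Y → . + +], [Y → . A Y] }  — shift
  I4: { [Y → + . +] }  — shift
  I5: { [A → . B], [B → . Y], [B → . a], [Y → . + +], [Y → . A Y], [Y → A . Y] }  — shift
  I6: { [A → B .], [L → a a B .] }  — 2 reduces
  I7: { [B → Y .] }  — reduce
  I8: { [B → a .] }  — reduce
  I9: { [A → B .] }  — reduce
  I10: { [B → Y .], [Y → A Y .] }  — 2 reduces
  I11: { [Y → + + .] }  — reduce

No state contains both a complete item and a shift item.

Answer: No shift-reduce conflicts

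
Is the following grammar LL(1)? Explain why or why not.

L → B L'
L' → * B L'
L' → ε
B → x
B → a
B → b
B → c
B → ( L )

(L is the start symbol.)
A grammar is LL(1) if for each non-terminal N with multiple productions, the predict sets of those productions are pairwise disjoint, where PREDICT(N → α) = (FIRST(α) \ {ε}) ∪ (FOLLOW(N) if α ⇒* ε).

Relevant sets:
  FOLLOW(L') = { $, ')' }

For L':
  PREDICT(L' → '*' B L') = { '*' }
  PREDICT(L' → ε) = { $, ')' }
For B:
  PREDICT(B → x) = { 'x' }
  PREDICT(B → a) = { 'a' }
  PREDICT(B → b) = { 'b' }
  PREDICT(B → c) = { 'c' }
  PREDICT(B → '(' L ')') = { '(' }
L has a single production, so nothing to check there.

All predict sets are disjoint. The grammar IS LL(1).

Answer: Yes, the grammar is LL(1).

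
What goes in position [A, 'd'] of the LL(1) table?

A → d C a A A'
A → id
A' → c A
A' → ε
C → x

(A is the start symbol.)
To find M[A, 'd'], we find productions for A where 'd' is in the predict set (PREDICT(N → α) = (FIRST(α) \ {ε}) ∪ (FOLLOW(N) if α ⇒* ε)).

A → d C a A A': PREDICT = { 'd' }
  'd' is in predict set, so this production goes in M[A, 'd']
A → id: PREDICT = { 'id' }

M[A, 'd'] = A → d C a A A'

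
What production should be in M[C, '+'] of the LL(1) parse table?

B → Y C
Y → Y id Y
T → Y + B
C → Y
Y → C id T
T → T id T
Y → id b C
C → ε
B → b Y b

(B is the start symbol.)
To find M[C, '+'], we find productions for C where '+' is in the predict set (PREDICT(N → α) = (FIRST(α) \ {ε}) ∪ (FOLLOW(N) if α ⇒* ε)).

Relevant sets:
  FIRST(Y) = { 'id' }
  FOLLOW(C) = { $, '+', 'b', 'id' }

C → Y: PREDICT = { 'id' }
C → ε: PREDICT = { $, '+', 'b', 'id' }
  '+' is in predict set, so this production goes in M[C, '+']

M[C, '+'] = C → ε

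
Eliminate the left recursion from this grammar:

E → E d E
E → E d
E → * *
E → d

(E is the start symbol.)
E → * * E'
E → d E'
E' → d E E'
E' → d E'
E' → ε

E is directly left-recursive. The standard transformation for
  A → A α₁ | ... | A α_m | β₁ | ... | β_n
is
  A  → β₁ A' | ... | β_n A'
  A' → α₁ A' | ... | α_m A' | ε

E → * * becomes E → * * E'
E → d becomes E → d E'
E → E d E becomes E' → d E E'
E → E d becomes E' → d E'
Add E' → ε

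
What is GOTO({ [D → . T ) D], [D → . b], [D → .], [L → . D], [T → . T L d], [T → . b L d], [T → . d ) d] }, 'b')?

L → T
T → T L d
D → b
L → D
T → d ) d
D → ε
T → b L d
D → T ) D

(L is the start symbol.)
GOTO(I, 'b') = CLOSURE({ [A → αX.β] : [A → α.Xβ] ∈ I, X = 'b' })

Items with dot before 'b', with the dot advanced:
  [D → . b] → [D → b .]
  [T → . b L d] → [T → b . L d]
Closure of the advanced items:
  [T → b . L d] has the dot before L: add [L → . T], [L → . D]
  [L → . T] has the dot before T: add [T → . T L d], [T → . d ) d], [T → . b L d]
  [L → . D] has the dot before D: add [D → . b], [D → .], [D → . T ) D]

GOTO = { [D → . T ) D], [D → . b], [D → .], [D → b .], [L → . D], [L → . T], [T → . T L d], [T → . b L d], [T → . d ) d], [T → b . L d] }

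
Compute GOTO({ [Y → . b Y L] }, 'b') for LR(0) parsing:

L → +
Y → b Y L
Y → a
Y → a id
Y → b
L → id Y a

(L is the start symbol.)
GOTO(I, 'b') = CLOSURE({ [A → αX.β] : [A → α.Xβ] ∈ I, X = 'b' })

Items with dot before 'b', with the dot advanced:
  [Y → . b Y L] → [Y → b . Y L]
Closure of the advanced items:
  [Y → b . Y L] has the dot before Y: add [Y → . b Y L], [Y → . a], [Y → . a id], [Y → . b]

GOTO = { [Y → . a id], [Y → . a], [Y → . b Y L], [Y → . b], [Y → b . Y L] }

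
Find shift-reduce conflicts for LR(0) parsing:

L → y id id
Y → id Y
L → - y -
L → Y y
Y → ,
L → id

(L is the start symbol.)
Yes — I5: [L → id .] vs [Y → . ,]

Augment with L' → L and build the canonical LR(0) collection (I0 = CLOSURE({[L' → . L]}), then GOTO on every symbol after a dot until no new states appear). It has 14 states:
  I0: { [L → . - y -], [L → . Y y], [L → . id], [L → . y id id], [L' → . L], [Y → . ,], [Y → . id Y] }  — shift
  I1: { [Y → , .] }  — reduce
  I2: { [L → - . y -] }  — shift
  I3: { [L' → L .] }  — accept
  I4: { [L → Y . y] }  — shift
  I5: { [L → id .], [Y → . ,], [Y → . id Y], [Y → id . Y] }  — shift, reduce
  I6: { [L → y . id id] }  — shift
  I7: { [L → y id . id] }  — shift
  I8: { [L → y id id .] }  — reduce
  I9: { [Y → id Y .] }  — reduce
  I10: { [Y → . ,], [Y → . id Y], [Y → id . Y] }  — shift
  I11: { [L → Y y .] }  — reduce
  I12: { [L → - y . -] }  — shift
  I13: { [L → - y - .] }  — reduce

I5 contains reduce item [L → id .] and shift items [Y → . ,], [Y → . id Y] — shift-reduce conflict.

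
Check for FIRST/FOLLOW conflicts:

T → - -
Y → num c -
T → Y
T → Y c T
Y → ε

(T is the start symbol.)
No FIRST/FOLLOW conflicts.

Nullable non-terminals: T, Y.
FIRST sets used below: FIRST(Y) = { 'num', ε }

T: nullable alternative(s) T → Y; FOLLOW(T) = { $ }
  T → - -: FIRST \ {ε} = { '-' } — disjoint from FOLLOW(T)
  T → Y: FIRST \ {ε} = { 'num' } — this is the only nullable alternative, skip
  T → Y c T: FIRST \ {ε} = { 'c', 'num' } — disjoint from FOLLOW(T)

Y: nullable alternative(s) Y → ε; FOLLOW(Y) = { $, 'c' }
  Y → num c -: FIRST \ {ε} = { 'num' } — disjoint from FOLLOW(Y)
  Y → ε: FIRST \ {ε} = { } — this is the only nullable alternative, skip

No FIRST/FOLLOW conflicts found.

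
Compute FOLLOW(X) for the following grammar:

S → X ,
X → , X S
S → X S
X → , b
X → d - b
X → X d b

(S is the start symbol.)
{ ',', 'd' }

In S → X ,: X is followed by ',', add FIRST(',') \ {ε} = { ',' }
In X → , X S: X is followed by S, add FIRST(S) \ {ε} = { ',', 'd' }
In S → X S: X is followed by S, add FIRST(S) \ {ε} = { ',', 'd' }
In X → X d b: X is followed by d b, add FIRST(d b) \ {ε} = { 'd' }

Taking the union: FOLLOW(X) = { ',', 'd' }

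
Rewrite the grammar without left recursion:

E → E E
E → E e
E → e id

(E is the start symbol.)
E is directly left-recursive. The standard transformation for
  A → A α₁ | ... | A α_m | β₁ | ... | β_n
is
  A  → β₁ A' | ... | β_n A'
  A' → α₁ A' | ... | α_m A' | ε

E → e id becomes E → e id E'
E → E E becomes E' → E E'
E → E e becomes E' → e E'
Add E' → ε

Resulting grammar:
E → e id E'
E' → E E'
E' → e E'
E' → ε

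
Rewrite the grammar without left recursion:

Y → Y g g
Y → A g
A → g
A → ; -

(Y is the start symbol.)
Y is directly left-recursive. The standard transformation for
  A → A α₁ | ... | A α_m | β₁ | ... | β_n
is
  A  → β₁ A' | ... | β_n A'
  A' → α₁ A' | ... | α_m A' | ε

Y → A g becomes Y → A g Y'
Y → Y g g becomes Y' → g g Y'
Add Y' → ε

Productions for other non-terminals are unchanged:
  A → g
  A → ; -

Resulting grammar:
Y → A g Y'
Y' → g g Y'
Y' → ε
A → g
A → ; -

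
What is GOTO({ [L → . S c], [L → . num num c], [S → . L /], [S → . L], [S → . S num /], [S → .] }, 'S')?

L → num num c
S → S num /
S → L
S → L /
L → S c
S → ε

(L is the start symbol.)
{ [L → S . c], [S → S . num /] }

GOTO(I, 'S') = CLOSURE({ [A → αX.β] : [A → α.Xβ] ∈ I, X = 'S' })

Items with dot before 'S', with the dot advanced:
  [L → . S c] → [L → S . c]
  [S → . S num /] → [S → S . num /]
Closure adds nothing (no advanced item has the dot before a non-terminal).

GOTO = { [L → S . c], [S → S . num /] }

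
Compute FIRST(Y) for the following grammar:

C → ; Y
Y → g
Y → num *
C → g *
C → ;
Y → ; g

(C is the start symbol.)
To compute FIRST(Y), examine every production with Y on the left-hand side, reading each right-hand side left to right until a non-nullable symbol is reached.

From Y → g:
  - g is a terminal: add 'g' and stop
From Y → num *:
  - num is a terminal: add 'num' and stop
From Y → ; g:
  - ';' is a terminal: add ';' and stop

Collecting: FIRST(Y) = { ';', 'g', 'num' }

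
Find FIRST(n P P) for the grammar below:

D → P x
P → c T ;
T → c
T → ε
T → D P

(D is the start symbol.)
To compute FIRST(n P P), process the symbols left to right:
Symbol n is a terminal. Add 'n' and stop.
FIRST(n P P) = { 'n' }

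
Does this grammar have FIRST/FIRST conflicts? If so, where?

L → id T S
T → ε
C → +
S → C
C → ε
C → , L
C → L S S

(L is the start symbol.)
A FIRST/FIRST conflict occurs when two productions N → α and N → β for the same non-terminal have FIRST(α) ∩ FIRST(β) ≠ ∅ (with ε ∈ FIRST of a nullable right-hand side, so two nullable alternatives also conflict).

FIRST sets of the non-terminals at (or reachable through a nullable prefix from) the front of some alternative:
  FIRST(L) = { 'id' }

Productions for C:
  C → +: FIRST = { '+' }
  C → ε: FIRST = { ε }
  C → , L: FIRST = { ',' }
  C → L S S: FIRST = { 'id' }
L, T, S have only one production, so no FIRST/FIRST conflict is possible there.

All alternatives of each non-terminal have pairwise disjoint FIRST sets.

Answer: No FIRST/FIRST conflicts.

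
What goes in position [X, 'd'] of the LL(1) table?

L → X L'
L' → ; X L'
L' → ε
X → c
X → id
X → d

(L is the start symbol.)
To find M[X, 'd'], we find productions for X where 'd' is in the predict set (PREDICT(N → α) = (FIRST(α) \ {ε}) ∪ (FOLLOW(N) if α ⇒* ε)).

X → c: PREDICT = { 'c' }
X → id: PREDICT = { 'id' }
X → d: PREDICT = { 'd' }
  'd' is in predict set, so this production goes in M[X, 'd']

M[X, 'd'] = X → d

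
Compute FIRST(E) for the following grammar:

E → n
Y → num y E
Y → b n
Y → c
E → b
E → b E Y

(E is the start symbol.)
{ 'b', 'n' }

From E → n:
  - n is a terminal: add 'n' and stop
From E → b:
  - b is a terminal: add 'b' and stop
From E → b E Y:
  - b is a terminal: add 'b' and stop

Collecting: FIRST(E) = { 'b', 'n' }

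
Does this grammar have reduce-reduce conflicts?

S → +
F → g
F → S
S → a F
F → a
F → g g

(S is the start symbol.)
A reduce-reduce conflict occurs when an LR(0) state has two complete items [A → α .] and [B → β .] — both call for a reduction, and with no lookahead the parser cannot choose between them.

Augment with S' → S and build the canonical LR(0) collection (I0 = CLOSURE({[S' → . S]}), then GOTO on every symbol after a dot until no new states appear). It has 9 states:
  I0: { [S → . +], [S → . a F], [S' → . S] }  — shift
  I1: { [S → + .] }  — reduce
  I2: { [S' → S .] }  — accept
  I3: { [F → . S], [F → . a], [F → . g g], [F → . g], [S → . +], [S → . a F], [S → a . F] }  — shift
  I4: { [S → a F .] }  — reduce
  I5: { [F → S .] }  — reduce
  I6: { [F → . S], [F → . a], [F → . g g], [F → . g], [F → a .], [S → . +], [S → . a F], [S → a . F] }  — shift, reduce
  I7: { [F → g . g], [F → g .] }  — shift, reduce
  I8: { [F → g g .] }  — reduce

No state contains more than one complete item.

Answer: No reduce-reduce conflicts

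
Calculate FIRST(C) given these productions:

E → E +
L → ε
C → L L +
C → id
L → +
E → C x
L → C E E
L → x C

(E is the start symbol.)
{ '+', 'id', 'x' }

To compute FIRST(C), examine every production with C on the left-hand side, reading each right-hand side left to right until a non-nullable symbol is reached.

FIRST sets of the other non-terminals involved (by the same procedure, iterated to a fixed point):
  FIRST(L) = { '+', 'id', 'x', ε }

From C → L L +:
  - L is a non-terminal: add FIRST(L) \ {ε} = { '+', 'id', 'x' }
    L is nullable, so continue to the next symbol
  - L is a non-terminal: add FIRST(L) \ {ε} = { '+', 'id', 'x' }
    L is nullable, so continue to the next symbol
  - '+' is a terminal: add '+' and stop
From C → id:
  - id is a terminal: add 'id' and stop

Collecting: FIRST(C) = { '+', 'id', 'x' }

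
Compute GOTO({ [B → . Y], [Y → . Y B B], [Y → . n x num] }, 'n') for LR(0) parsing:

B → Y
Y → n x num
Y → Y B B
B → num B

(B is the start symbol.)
{ [Y → n . x num] }

GOTO(I, 'n') = CLOSURE({ [A → αX.β] : [A → α.Xβ] ∈ I, X = 'n' })

Items with dot before 'n', with the dot advanced:
  [Y → . n x num] → [Y → n . x num]
Closure adds nothing (no advanced item has the dot before a non-terminal).

GOTO = { [Y → n . x num] }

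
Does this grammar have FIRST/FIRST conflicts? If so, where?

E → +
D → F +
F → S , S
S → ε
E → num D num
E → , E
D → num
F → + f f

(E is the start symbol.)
FIRST sets of the non-terminals at (or reachable through a nullable prefix from) the front of some alternative:
  FIRST(F) = { '+', ',' }
  FIRST(S) = { ε }

Productions for E:
  E → +: FIRST = { '+' }
  E → num D num: FIRST = { 'num' }
  E → , E: FIRST = { ',' }
Productions for D:
  D → F +: FIRST = { '+', ',' }
  D → num: FIRST = { 'num' }
Productions for F:
  F → S , S: FIRST = { ',' }
  F → + f f: FIRST = { '+' }
S has only one production, so no FIRST/FIRST conflict is possible there.

All alternatives of each non-terminal have pairwise disjoint FIRST sets.

Answer: No FIRST/FIRST conflicts.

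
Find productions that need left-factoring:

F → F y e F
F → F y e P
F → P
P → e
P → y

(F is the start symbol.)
Yes, F has productions with common prefix 'F y e'

Left-factoring is needed when two productions for the same non-terminal
share a common prefix on the right-hand side.

Productions for F:
  F → F y e F
  F → F y e P
  F → P
Productions for P:
  P → e
  P → y

Found common prefix 'F y e' in productions for F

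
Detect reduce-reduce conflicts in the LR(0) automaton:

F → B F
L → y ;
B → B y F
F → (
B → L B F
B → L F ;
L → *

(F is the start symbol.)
Yes — I11: [B → L B F .] vs [F → B F .]

Augment with F' → F and build the canonical LR(0) collection (I0 = CLOSURE({[F' → . F]}), then GOTO on every symbol after a dot until no new states appear). It has 15 states:
  I0: { [B → . B y F], [B → . L B F], [B → . L F ;], [F → . (], [F → . B F], [F' → . F], [L → . *], [L → . y ;] }  — shift
  I1: { [F → ( .] }  — reduce
  I2: { [L → * .] }  — reduce
  I3: { [B → . B y F], [B → . L B F], [B → . L F ;], [B → B . y F], [F → . (], [F → . B F], [F → B . F], [L → . *], [L → . y ;] }  — shift
  I4: { [F' → F .] }  — accept
  I5: { [B → . B y F], [B → . L B F], [B → . L F ;], [B → L . B F], [B → L . F ;], [F → . (], [F → . B F], [L → . *], [L → . y ;] }  — shift
  I6: { [L → y . ;] }  — shift
  I7: { [L → y ; .] }  — reduce
  I8: { [B → . B y F], [B → . L B F], [B → . L F ;], [B → B . y F], [B → L B . F], [F → . (], [F → . B F], [F → B . F], [L → . *], [L → . y ;] }  — shift
  I9: { [B → L F . ;] }  — shift
  I10: { [B → L F ; .] }  — reduce
  I11: { [B → L B F .], [F → B F .] }  — 2 reduces
  I12: { [B → . B y F], [B → . L B F], [B → . L F ;], [B → B y . F], [F → . (], [F → . B F], [L → . *], [L → . y ;], [L → y . ;] }  — shift
  I13: { [B → B y F .] }  — reduce
  I14: { [F → B F .] }  — reduce

I11 contains complete items [B → L B F .], [F → B F .] — reduce-reduce conflict.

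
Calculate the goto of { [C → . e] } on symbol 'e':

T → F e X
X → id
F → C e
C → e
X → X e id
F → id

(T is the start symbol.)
GOTO(I, 'e') = CLOSURE({ [A → αX.β] : [A → α.Xβ] ∈ I, X = 'e' })

Items with dot before 'e', with the dot advanced:
  [C → . e] → [C → e .]
Closure adds nothing (no advanced item has the dot before a non-terminal).

GOTO = { [C → e .] }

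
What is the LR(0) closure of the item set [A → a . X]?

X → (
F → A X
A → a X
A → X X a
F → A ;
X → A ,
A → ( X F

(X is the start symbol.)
To compute CLOSURE, for each item [A → α.Bβ] where B is a non-terminal, add [B → .γ] for all productions B → γ; repeat for the newly added items until nothing changes.

Start with: [A → a . X]
  [A → a . X] has the dot before X: add [X → . (], [X → . A ,]
  [X → . A ,] has the dot before A: add [A → . a X], [A → . X X a], [A → . ( X F]
No further items can be added.

CLOSURE = { [A → . ( X F], [A → . X X a], [A → . a X], [A → a . X], [X → . (], [X → . A ,] }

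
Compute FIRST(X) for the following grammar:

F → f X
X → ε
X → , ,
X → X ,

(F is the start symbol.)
To compute FIRST(X), examine every production with X on the left-hand side, reading each right-hand side left to right until a non-nullable symbol is reached.

From X → ε:
  - ε-production, so ε ∈ FIRST(X)
From X → , ,:
  - ',' is a terminal: add ',' and stop
From X → X ,:
  - X is the symbol being defined: contributes nothing new
    X is nullable, so continue to the next symbol
  - ',' is a terminal: add ',' and stop

Collecting: FIRST(X) = { ',', ε }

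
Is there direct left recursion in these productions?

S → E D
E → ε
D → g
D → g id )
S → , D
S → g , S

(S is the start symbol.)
No direct left recursion

S → E D: starts with E
E → ε: starts with ε
D → g: starts with g
D → g id ): starts with g
S → , D: starts with ','
S → g , S: starts with g

No direct left recursion found.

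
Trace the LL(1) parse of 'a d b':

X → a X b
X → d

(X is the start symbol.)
Stack is shown with the top on the left.

Stack    Input    Action
------------------------
X $      a d b $  output X → a X b
a X b $  a d b $  match 'a'
X b $    d b $    output X → d
d b $    d b $    match 'd'
b $      b $      match 'b'
$        $        accept

The string is accepted.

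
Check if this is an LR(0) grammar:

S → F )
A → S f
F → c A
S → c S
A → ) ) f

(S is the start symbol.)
No. Shift-reduce conflict between [S → c S .] and [A → S . f]

A grammar is LR(0) if no state in the canonical LR(0) collection has:
  - both a shift item (dot before a terminal) and a complete item (shift-reduce conflict), or
  - two or more complete items (reduce-reduce conflict; the accept item [S' → S .] counts as a complete item here).

Augment with S' → S and build the canonical LR(0) collection (I0 = CLOSURE({[S' → . S]}), then GOTO on every symbol after a dot until no new states appear). It has 11 states:
  I0: { [F → . c A], [S → . F )], [S → . c S], [S' → . S] }  — shift
  I1: { [S → F . )] }  — shift
  I2: { [S' → S .] }  — accept
  I3: { [A → . ) ) f], [A → . S f], [F → . c A], [F → c . A], [S → . F )], [S → . c S], [S → c . S] }  — shift
  I4: { [A → ) . ) f] }  — shift
  I5: { [F → c A .] }  — reduce
  I6: { [A → S . f], [S → c S .] }  — shift, reduce
  I7: { [A → S f .] }  — reduce
  I8: { [A → ) ) . f] }  — shift
  I9: { [A → ) ) f .] }  — reduce
  I10: { [S → F ) .] }  — reduce

Conflict in state I6:
  Shift-reduce conflict between [S → c S .] and [A → S . f]
So the grammar is NOT LR(0).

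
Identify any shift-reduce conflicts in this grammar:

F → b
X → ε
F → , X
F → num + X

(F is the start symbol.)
Augment with F' → F and build the canonical LR(0) collection (I0 = CLOSURE({[F' → . F]}), then GOTO on every symbol after a dot until no new states appear). It has 8 states:
  I0: { [F → . , X], [F → . b], [F → . num + X], [F' → . F] }  — shift
  I1: { [F → , . X], [X → .] }  — reduce
  I2: { [F' → F .] }  — accept
  I3: { [F → b .] }  — reduce
  I4: { [F → num . + X] }  — shift
  I5: { [F → num + . X], [X → .] }  — reduce
  I6: { [F → num + X .] }  — reduce
  I7: { [F → , X .] }  — reduce

No state contains both a complete item and a shift item.

Answer: No shift-reduce conflicts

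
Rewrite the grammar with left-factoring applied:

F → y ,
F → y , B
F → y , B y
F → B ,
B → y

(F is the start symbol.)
Left-factoring transforms A → αβ₁ | αβ₂ into A → αA' and A' → β₁ | β₂
(α is the longest common prefix among the alternatives). Repeat until
no nonterminal has two alternatives with a common prefix.

Round 1: F has alternatives sharing prefix 'y ,'. Introduce F': F → y , F'
  Add: F' → ε
  Add: F' → B
  Add: F' → B y

Round 2: F' has alternatives sharing prefix 'B'. Introduce F'': F' → B F''
  Add: F'' → ε
  Add: F'' → y

No remaining common prefixes — done.

Resulting grammar:
F → y , F'
F' → ε
F' → B F''
F'' → ε
F'' → y
F → B ,
B → y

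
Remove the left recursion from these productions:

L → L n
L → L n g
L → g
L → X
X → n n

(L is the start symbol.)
L is directly left-recursive. The standard transformation for
  A → A α₁ | ... | A α_m | β₁ | ... | β_n
is
  A  → β₁ A' | ... | β_n A'
  A' → α₁ A' | ... | α_m A' | ε

L → g becomes L → g L'
L → X becomes L → X L'
L → L n becomes L' → n L'
L → L n g becomes L' → n g L'
Add L' → ε

Productions for other non-terminals are unchanged:
  X → n n

Resulting grammar:
L → g L'
L → X L'
L' → n L'
L' → n g L'
L' → ε
X → n n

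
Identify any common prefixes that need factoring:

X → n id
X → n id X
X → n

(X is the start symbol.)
Left-factoring is needed when two productions for the same non-terminal
share a common prefix on the right-hand side.

Productions for X:
  X → n id
  X → n id X
  X → n

Found common prefix 'n' in productions for X

Answer: Yes, X has productions with common prefix 'n'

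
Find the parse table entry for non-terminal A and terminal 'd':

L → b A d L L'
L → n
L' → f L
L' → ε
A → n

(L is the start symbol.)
Empty (error entry)

To find M[A, 'd'], we find productions for A where 'd' is in the predict set (PREDICT(N → α) = (FIRST(α) \ {ε}) ∪ (FOLLOW(N) if α ⇒* ε)).

A → n: PREDICT = { 'n' }

M[A, 'd'] is empty (no production applies)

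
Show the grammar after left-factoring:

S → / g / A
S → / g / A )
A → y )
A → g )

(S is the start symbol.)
S → / g / A S'
S' → ε
S' → )
A → y )
A → g )

Left-factoring transforms A → αβ₁ | αβ₂ into A → αA' and A' → β₁ | β₂
(α is the longest common prefix among the alternatives). Repeat until
no nonterminal has two alternatives with a common prefix.

Round 1: S has alternatives sharing prefix '/ g / A'. Introduce S': S → / g / A S'
  Add: S' → ε
  Add: S' → )

No remaining common prefixes — done.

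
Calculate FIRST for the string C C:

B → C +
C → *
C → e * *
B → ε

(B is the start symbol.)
{ '*', 'e' }

FIRST sets of the non-terminals involved (from the grammar, by fixed-point iteration):
  FIRST(C) = { '*', 'e' }

To compute FIRST(C C), process the symbols left to right:
Symbol C is a non-terminal. Add FIRST(C) \ {ε} = { '*', 'e' }
C is not nullable (ε ∉ FIRST(C)), so stop here.
FIRST(C C) = { '*', 'e' }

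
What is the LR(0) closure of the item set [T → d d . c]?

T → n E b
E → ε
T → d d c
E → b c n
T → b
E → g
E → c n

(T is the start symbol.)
To compute CLOSURE, for each item [A → α.Bβ] where B is a non-terminal, add [B → .γ] for all productions B → γ; repeat for the newly added items until nothing changes.

Start with: [T → d d . c]
The dot precedes the terminal c, so nothing is added.

CLOSURE = { [T → d d . c] }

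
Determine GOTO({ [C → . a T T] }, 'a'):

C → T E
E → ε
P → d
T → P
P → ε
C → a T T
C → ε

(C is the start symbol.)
GOTO(I, 'a') = CLOSURE({ [A → αX.β] : [A → α.Xβ] ∈ I, X = 'a' })

Items with dot before 'a', with the dot advanced:
  [C → . a T T] → [C → a . T T]
Closure of the advanced items:
  [C → a . T T] has the dot before T: add [T → . P]
  [T → . P] has the dot before P: add [P → . d], [P → .]

GOTO = { [C → a . T T], [P → . d], [P → .], [T → . P] }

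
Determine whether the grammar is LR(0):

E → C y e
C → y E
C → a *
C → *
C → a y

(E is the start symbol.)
Yes, the grammar is LR(0)

A grammar is LR(0) if no state in the canonical LR(0) collection has:
  - both a shift item (dot before a terminal) and a complete item (shift-reduce conflict), or
  - two or more complete items (reduce-reduce conflict; the accept item [E' → E .] counts as a complete item here).

Augment with E' → E and build the canonical LR(0) collection (I0 = CLOSURE({[E' → . E]}), then GOTO on every symbol after a dot until no new states appear). It has 11 states:
  I0: { [C → . *], [C → . a *], [C → . a y], [C → . y E], [E → . C y e], [E' → . E] }  — shift
  I1: { [C → * .] }  — reduce
  I2: { [E → C . y e] }  — shift
  I3: { [E' → E .] }  — accept
  I4: { [C → a . *], [C → a . y] }  — shift
  I5: { [C → . *], [C → . a *], [C → . a y], [C → . y E], [C → y . E], [E → . C y e] }  — shift
  I6: { [C → y E .] }  — reduce
  I7: { [C → a * .] }  — reduce
  I8: { [C → a y .] }  — reduce
  I9: { [E → C y . e] }  — shift
  I10: { [E → C y e .] }  — reduce

Every state is either a pure shift/goto state or contains exactly one complete item and nothing to shift — no conflicts. The grammar is LR(0).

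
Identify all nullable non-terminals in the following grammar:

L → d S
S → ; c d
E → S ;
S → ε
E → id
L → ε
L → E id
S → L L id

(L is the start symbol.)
{ 'L', 'S' }

A non-terminal is nullable if it can derive ε (the empty string): either it has an ε-production, or it has a production whose right-hand side consists entirely of nullable non-terminals.

ε-productions: S → ε, L → ε
So S, L are immediately nullable.
No further non-terminal can be added: every production for the remaining non-terminals contains a terminal or a non-nullable non-terminal.
Nullable = { 'L', 'S' }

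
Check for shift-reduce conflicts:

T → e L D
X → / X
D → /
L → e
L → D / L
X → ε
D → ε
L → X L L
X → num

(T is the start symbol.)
Yes — I2: [D → .] vs [D → . /]; I3: [D → / .] vs [X → . / X]; I5: [D → .] vs [D → . /]; I6: [D → .] vs [D → . /]; I9: [D → .] vs [D → . /]; I13: [D → .] vs [D → . /]; I15: [X → .] vs [X → . / X]

Augment with T' → T and build the canonical LR(0) collection (I0 = CLOSURE({[T' → . T]}), then GOTO on every symbol after a dot until no new states appear). It has 17 states:
  I0: { [T → . e L D], [T' → . T] }  — shift
  I1: { [T' → T .] }  — accept
  I2: { [D → . /], [D → .], [L → . D / L], [L → . X L L], [L → . e], [T → e . L D], [X → . / X], [X → . num], [X → .] }  — shift, 2 reduces
  I3: { [D → / .], [X → . / X], [X → . num], [X → .], [X → / . X] }  — shift, 2 reduces
  I4: { [L → D . / L] }  — shift
  I5: { [D → . /], [D → .], [T → e L . D] }  — shift, reduce
  I6: { [D → . /], [D → .], [L → . D / L], [L → . X L L], [L → . e], [L → X . L L], [X → . / X], [X → . num], [X → .] }  — shift, 2 reduces
  I7: { [L → e .] }  — reduce
  I8: { [X → num .] }  — reduce
  I9: { [D → . /], [D → .], [L → . D / L], [L → . X L L], [L → . e], [L → X L . L], [X → . / X], [X → . num], [X → .] }  — shift, 2 reduces
  I10: { [L → X L L .] }  — reduce
  I11: { [D → / .] }  — reduce
  I12: { [T → e L D .] }  — reduce
  I13: { [D → . /], [D → .], [L → . D / L], [L → . X L L], [L → . e], [L → D / . L], [X → . / X], [X → . num], [X → .] }  — shift, 2 reduces
  I14: { [L → D / L .] }  — reduce
  I15: { [X → . / X], [X → . num], [X → .], [X → / . X] }  — shift, reduce
  I16: { [X → / X .] }  — reduce

I2 contains reduce items [D → .], [X → .] and shift items [D → . /], [L → . e], [X → . / X], [X → . num] — shift-reduce conflict.
I3 contains reduce items [D → / .], [X → .] and shift items [X → . / X], [X → . num] — shift-reduce conflict.
I5 contains reduce item [D → .] and shift item [D → . /] — shift-reduce conflict.
I6 contains reduce items [D → .], [X → .] and shift items [D → . /], [L → . e], [X → . / X], [X → . num] — shift-reduce conflict.
I9 contains reduce items [D → .], [X → .] and shift items [D → . /], [L → . e], [X → . / X], [X → . num] — shift-reduce conflict.
I13 contains reduce items [D → .], [X → .] and shift items [D → . /], [L → . e], [X → . / X], [X → . num] — shift-reduce conflict.
I15 contains reduce item [X → .] and shift items [X → . / X], [X → . num] — shift-reduce conflict.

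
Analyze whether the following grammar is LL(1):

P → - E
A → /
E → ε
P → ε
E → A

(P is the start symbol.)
Relevant sets:
  FIRST(A) = { '/' }
  FOLLOW(P) = { $ }
  FOLLOW(E) = { $ }

For P:
  PREDICT(P → '-' E) = { '-' }
  PREDICT(P → ε) = { $ }
For E:
  PREDICT(E → ε) = { $ }
  PREDICT(E → A) = { '/' }
A has a single production, so nothing to check there.

All predict sets are disjoint. The grammar IS LL(1).

Answer: Yes, the grammar is LL(1).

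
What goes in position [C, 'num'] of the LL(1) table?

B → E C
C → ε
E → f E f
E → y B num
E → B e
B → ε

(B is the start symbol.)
C → ε

To find M[C, 'num'], we find productions for C where 'num' is in the predict set (PREDICT(N → α) = (FIRST(α) \ {ε}) ∪ (FOLLOW(N) if α ⇒* ε)).

Relevant sets:
  FOLLOW(C) = { $, 'e', 'num' }

C → ε: PREDICT = { $, 'e', 'num' }
  'num' is in predict set, so this production goes in M[C, 'num']

M[C, 'num'] = C → ε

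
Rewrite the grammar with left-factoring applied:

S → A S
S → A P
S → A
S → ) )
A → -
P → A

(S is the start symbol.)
S → A S'
S' → S
S' → P
S' → ε
S → ) )
A → -
P → A

Left-factoring transforms A → αβ₁ | αβ₂ into A → αA' and A' → β₁ | β₂
(α is the longest common prefix among the alternatives). Repeat until
no nonterminal has two alternatives with a common prefix.

Round 1: S has alternatives sharing prefix 'A'. Introduce S': S → A S'
  Add: S' → S
  Add: S' → P
  Add: S' → ε

No remaining common prefixes — done.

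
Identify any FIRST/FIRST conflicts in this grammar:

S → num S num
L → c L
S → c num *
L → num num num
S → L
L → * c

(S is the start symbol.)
Yes. S → num S num / S → L on { 'num' }; S → c num '*' / S → L on { 'c' }

FIRST sets of the non-terminals at (or reachable through a nullable prefix from) the front of some alternative:
  FIRST(L) = { '*', 'c', 'num' }

Productions for S:
  S → num S num: FIRST = { 'num' }
  S → c num *: FIRST = { 'c' }
  S → L: FIRST = { '*', 'c', 'num' }
Productions for L:
  L → c L: FIRST = { 'c' }
  L → num num num: FIRST = { 'num' }
  L → * c: FIRST = { '*' }

Conflict for S: S → num S num and S → L
  Overlap: { 'num' }
Conflict for S: S → c num * and S → L
  Overlap: { 'c' }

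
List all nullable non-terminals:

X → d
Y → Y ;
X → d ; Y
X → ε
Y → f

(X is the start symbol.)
A non-terminal is nullable if it can derive ε (the empty string): either it has an ε-production, or it has a production whose right-hand side consists entirely of nullable non-terminals.

ε-productions: X → ε
So X is immediately nullable.
No further non-terminal can be added: every production for the remaining non-terminals contains a terminal or a non-nullable non-terminal.
Nullable = { 'X' }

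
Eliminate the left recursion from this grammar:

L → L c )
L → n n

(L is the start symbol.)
L is directly left-recursive. The standard transformation for
  A → A α₁ | ... | A α_m | β₁ | ... | β_n
is
  A  → β₁ A' | ... | β_n A'
  A' → α₁ A' | ... | α_m A' | ε

L → n n becomes L → n n L'
L → L c ) becomes L' → c ) L'
Add L' → ε

Resulting grammar:
L → n n L'
L' → c ) L'
L' → ε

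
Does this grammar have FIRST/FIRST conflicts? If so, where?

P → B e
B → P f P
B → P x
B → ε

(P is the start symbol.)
FIRST sets of the non-terminals at (or reachable through a nullable prefix from) the front of some alternative:
  FIRST(P) = { 'e' }

Productions for B:
  B → P f P: FIRST = { 'e' }
  B → P x: FIRST = { 'e' }
  B → ε: FIRST = { ε }
P has only one production, so no FIRST/FIRST conflict is possible there.

Conflict for B: B → P f P and B → P x
  Overlap: { 'e' }

Answer: Yes. B → P f P / B → P x on { 'e' }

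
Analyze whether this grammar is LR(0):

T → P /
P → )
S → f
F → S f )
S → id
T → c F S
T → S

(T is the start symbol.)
A grammar is LR(0) if no state in the canonical LR(0) collection has:
  - both a shift item (dot before a terminal) and a complete item (shift-reduce conflict), or
  - two or more complete items (reduce-reduce conflict; the accept item [T' → T .] counts as a complete item here).

Augment with T' → T and build the canonical LR(0) collection (I0 = CLOSURE({[T' → . T]}), then GOTO on every symbol after a dot until no new states appear). It has 14 states:
  I0: { [P → . )], [S → . f], [S → . id], [T → . P /], [T → . S], [T → . c F S], [T' → . T] }  — shift
  I1: { [P → ) .] }  — reduce
  I2: { [T → P . /] }  — shift
  I3: { [T → S .] }  — reduce
  I4: { [T' → T .] }  — accept
  I5: { [F → . S f )], [S → . f], [S → . id], [T → c . F S] }  — shift
  I6: { [S → f .] }  — reduce
  I7: { [S → id .] }  — reduce
  I8: { [S → . f], [S → . id], [T → c F . S] }  — shift
  I9: { [F → S . f )] }  — shift
  I10: { [F → S f . )] }  — shift
  I11: { [F → S f ) .] }  — reduce
  I12: { [T → c F S .] }  — reduce
  I13: { [T → P / .] }  — reduce

Every state is either a pure shift/goto state or contains exactly one complete item and nothing to shift — no conflicts. The grammar is LR(0).

Answer: Yes, the grammar is LR(0)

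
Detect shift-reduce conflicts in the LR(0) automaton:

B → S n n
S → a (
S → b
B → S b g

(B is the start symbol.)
Augment with B' → B and build the canonical LR(0) collection (I0 = CLOSURE({[B' → . B]}), then GOTO on every symbol after a dot until no new states appear). It has 10 states:
  I0: { [B → . S b g], [B → . S n n], [B' → . B], [S → . a (], [S → . b] }  — shift
  I1: { [B' → B .] }  — accept
  I2: { [B → S . b g], [B → S . n n] }  — shift
  I3: { [S → a . (] }  — shift
  I4: { [S → b .] }  — reduce
  I5: { [S → a ( .] }  — reduce
  I6: { [B → S b . g] }  — shift
  I7: { [B → S n . n] }  — shift
  I8: { [B → S n n .] }  — reduce
  I9: { [B → S b g .] }  — reduce

No state contains both a complete item and a shift item.

Answer: No shift-reduce conflicts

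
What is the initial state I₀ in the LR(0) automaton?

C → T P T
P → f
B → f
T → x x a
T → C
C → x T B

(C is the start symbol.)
First, augment the grammar with C' → C
I₀ = CLOSURE({ [C' → . C] }):
  [C' → . C] has the dot before C: add [C → . T P T], [C → . x T B]
  [C → . T P T] has the dot before T: add [T → . x x a], [T → . C]
No further items can be added.

I₀ = { [C → . T P T], [C → . x T B], [C' → . C], [T → . C], [T → . x x a] }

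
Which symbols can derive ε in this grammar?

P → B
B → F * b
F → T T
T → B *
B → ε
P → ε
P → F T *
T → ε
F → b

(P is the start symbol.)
A non-terminal is nullable if it can derive ε (the empty string): either it has an ε-production, or it has a production whose right-hand side consists entirely of nullable non-terminals.

ε-productions: B → ε, P → ε, T → ε
So B, P, T are immediately nullable.
F → T T: every symbol on the right is nullable, so F is nullable too.
Every non-terminal is now nullable.
Nullable = { 'B', 'F', 'P', 'T' }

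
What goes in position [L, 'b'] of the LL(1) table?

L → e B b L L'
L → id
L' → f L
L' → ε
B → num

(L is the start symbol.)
To find M[L, 'b'], we find productions for L where 'b' is in the predict set (PREDICT(N → α) = (FIRST(α) \ {ε}) ∪ (FOLLOW(N) if α ⇒* ε)).

L → e B b L L': PREDICT = { 'e' }
L → id: PREDICT = { 'id' }

M[L, 'b'] is empty (no production applies)

Answer: Empty (error entry)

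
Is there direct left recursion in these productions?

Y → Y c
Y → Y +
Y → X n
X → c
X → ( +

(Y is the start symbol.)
Direct left recursion occurs when N → N α for some non-terminal N (the right-hand side begins with the left-hand side itself).

Y → Y c: LEFT RECURSIVE (starts with Y)
Y → Y +: LEFT RECURSIVE (starts with Y)
Y → X n: starts with X
X → c: starts with c
X → ( +: starts with '('

The grammar has direct left recursion on: Y.

Answer: Yes, Y is left-recursive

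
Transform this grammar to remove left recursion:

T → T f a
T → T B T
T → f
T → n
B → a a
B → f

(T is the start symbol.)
T → f T'
T → n T'
T' → f a T'
T' → B T T'
T' → ε
B → a a
B → f

T is directly left-recursive. The standard transformation for
  A → A α₁ | ... | A α_m | β₁ | ... | β_n
is
  A  → β₁ A' | ... | β_n A'
  A' → α₁ A' | ... | α_m A' | ε

T → f becomes T → f T'
T → n becomes T → n T'
T → T f a becomes T' → f a T'
T → T B T becomes T' → B T T'
Add T' → ε

Productions for other non-terminals are unchanged:
  B → a a
  B → f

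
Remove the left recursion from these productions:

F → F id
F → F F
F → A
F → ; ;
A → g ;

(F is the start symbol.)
F → A F'
F → ; ; F'
F' → id F'
F' → F F'
F' → ε
A → g ;

F is directly left-recursive. The standard transformation for
  A → A α₁ | ... | A α_m | β₁ | ... | β_n
is
  A  → β₁ A' | ... | β_n A'
  A' → α₁ A' | ... | α_m A' | ε

F → A becomes F → A F'
F → ; ; becomes F → ; ; F'
F → F id becomes F' → id F'
F → F F becomes F' → F F'
Add F' → ε

Productions for other non-terminals are unchanged:
  A → g ;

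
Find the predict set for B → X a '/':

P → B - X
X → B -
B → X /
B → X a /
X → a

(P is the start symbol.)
PREDICT(B → X a '/') = (FIRST(RHS) \ {ε}) ∪ (FOLLOW(B) if ε ∈ FIRST(RHS), i.e. RHS ⇒* ε)
FIRST(X) = { 'a' }
FIRST(X a '/') = { 'a' }
ε ∉ FIRST(X a '/'), so FOLLOW(B) is not added.
PREDICT(B → X a '/') = { 'a' }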